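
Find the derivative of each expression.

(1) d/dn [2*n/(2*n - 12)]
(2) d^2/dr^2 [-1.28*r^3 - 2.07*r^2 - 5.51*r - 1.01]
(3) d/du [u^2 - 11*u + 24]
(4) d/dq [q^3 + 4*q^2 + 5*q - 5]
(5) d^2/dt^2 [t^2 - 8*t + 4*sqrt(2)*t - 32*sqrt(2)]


(1) = -6/(n - 6)^2
(2) = -7.68*r - 4.14
(3) = 2*u - 11
(4) = 3*q^2 + 8*q + 5
(5) = 2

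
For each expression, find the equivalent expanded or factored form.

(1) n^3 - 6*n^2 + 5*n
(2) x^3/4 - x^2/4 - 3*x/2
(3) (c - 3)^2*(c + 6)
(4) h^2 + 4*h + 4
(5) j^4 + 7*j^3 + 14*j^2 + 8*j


(1) = n*(n - 5)*(n - 1)
(2) = x*(x/4 + 1/2)*(x - 3)
(3) = c^3 - 27*c + 54
(4) = (h + 2)^2
(5) = j*(j + 1)*(j + 2)*(j + 4)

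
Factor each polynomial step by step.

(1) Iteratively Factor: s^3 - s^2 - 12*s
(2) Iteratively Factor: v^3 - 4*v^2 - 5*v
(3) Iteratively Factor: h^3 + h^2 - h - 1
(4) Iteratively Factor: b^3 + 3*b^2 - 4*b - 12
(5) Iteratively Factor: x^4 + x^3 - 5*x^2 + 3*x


(1) = (s - 4)*(s^2 + 3*s) = (s - 4)*(s + 3)*(s)
(2) = (v + 1)*(v^2 - 5*v) = v*(v + 1)*(v - 5)
(3) = (h - 1)*(h^2 + 2*h + 1) = (h - 1)*(h + 1)*(h + 1)
(4) = (b - 2)*(b^2 + 5*b + 6) = (b - 2)*(b + 2)*(b + 3)
(5) = (x - 1)*(x^3 + 2*x^2 - 3*x) = x*(x - 1)*(x^2 + 2*x - 3) = x*(x - 1)^2*(x + 3)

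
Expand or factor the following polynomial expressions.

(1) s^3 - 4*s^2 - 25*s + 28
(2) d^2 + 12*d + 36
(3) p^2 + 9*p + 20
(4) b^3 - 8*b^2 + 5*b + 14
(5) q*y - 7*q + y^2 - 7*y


(1) = (s - 7)*(s - 1)*(s + 4)
(2) = (d + 6)^2
(3) = (p + 4)*(p + 5)
(4) = (b - 7)*(b - 2)*(b + 1)
(5) = (q + y)*(y - 7)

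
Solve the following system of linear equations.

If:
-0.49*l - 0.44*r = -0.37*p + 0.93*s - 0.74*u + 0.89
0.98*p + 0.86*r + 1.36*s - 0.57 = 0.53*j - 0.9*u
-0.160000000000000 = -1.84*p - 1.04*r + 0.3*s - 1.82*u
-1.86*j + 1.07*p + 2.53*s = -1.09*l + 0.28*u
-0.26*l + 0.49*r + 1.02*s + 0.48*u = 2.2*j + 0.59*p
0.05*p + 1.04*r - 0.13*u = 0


Then:
j = -0.30
l = -2.76
p = 1.48
r = -0.23
s = 0.20
u = -1.25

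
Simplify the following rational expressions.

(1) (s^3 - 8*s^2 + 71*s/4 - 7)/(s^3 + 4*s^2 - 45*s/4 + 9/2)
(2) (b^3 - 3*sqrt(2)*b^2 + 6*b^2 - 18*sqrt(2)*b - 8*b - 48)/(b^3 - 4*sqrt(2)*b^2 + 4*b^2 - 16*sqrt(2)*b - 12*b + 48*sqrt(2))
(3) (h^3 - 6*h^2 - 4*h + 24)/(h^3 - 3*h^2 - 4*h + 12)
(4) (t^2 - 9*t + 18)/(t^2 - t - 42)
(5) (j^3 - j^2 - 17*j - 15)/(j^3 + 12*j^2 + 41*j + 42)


(1) = (2*s^2 - 15*s + 28)/(2*s^2 + 9*s - 18)
(2) = (b + sqrt(2))/(b - 2)
(3) = (h - 6)/(h - 3)
(4) = (t^2 - 9*t + 18)/(t^2 - t - 42)
(5) = (j^2 - 4*j - 5)/(j^2 + 9*j + 14)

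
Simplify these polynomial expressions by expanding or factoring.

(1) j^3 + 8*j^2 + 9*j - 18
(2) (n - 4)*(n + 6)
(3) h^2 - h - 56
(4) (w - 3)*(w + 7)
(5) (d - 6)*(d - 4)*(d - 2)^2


(1) = (j - 1)*(j + 3)*(j + 6)
(2) = n^2 + 2*n - 24
(3) = (h - 8)*(h + 7)
(4) = w^2 + 4*w - 21
(5) = d^4 - 14*d^3 + 68*d^2 - 136*d + 96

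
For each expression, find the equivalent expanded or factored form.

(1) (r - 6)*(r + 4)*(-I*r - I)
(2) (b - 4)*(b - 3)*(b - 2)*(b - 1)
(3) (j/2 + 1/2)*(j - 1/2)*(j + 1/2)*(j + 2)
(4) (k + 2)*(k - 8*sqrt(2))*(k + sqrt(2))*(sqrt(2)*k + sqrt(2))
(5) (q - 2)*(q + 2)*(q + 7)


(1) = -I*r^3 + I*r^2 + 26*I*r + 24*I
(2) = b^4 - 10*b^3 + 35*b^2 - 50*b + 24
(3) = j^4/2 + 3*j^3/2 + 7*j^2/8 - 3*j/8 - 1/4
(4) = sqrt(2)*k^4 - 14*k^3 + 3*sqrt(2)*k^3 - 42*k^2 - 14*sqrt(2)*k^2 - 48*sqrt(2)*k - 28*k - 32*sqrt(2)
(5) = q^3 + 7*q^2 - 4*q - 28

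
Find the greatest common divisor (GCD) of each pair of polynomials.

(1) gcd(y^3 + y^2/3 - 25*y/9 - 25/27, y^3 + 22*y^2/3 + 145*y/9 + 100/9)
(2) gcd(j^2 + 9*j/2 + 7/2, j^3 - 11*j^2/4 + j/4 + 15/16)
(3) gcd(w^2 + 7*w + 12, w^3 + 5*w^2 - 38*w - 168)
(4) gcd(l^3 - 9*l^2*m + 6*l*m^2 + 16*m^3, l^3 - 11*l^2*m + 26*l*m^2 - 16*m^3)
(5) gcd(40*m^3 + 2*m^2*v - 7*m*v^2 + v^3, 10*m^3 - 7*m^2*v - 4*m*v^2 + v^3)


(1) = y + 5/3
(2) = 1
(3) = gcd((w + 3)*(w + 4), (w - 6)*(w + 4)*(w + 7)) = w + 4
(4) = l^2 - 10*l*m + 16*m^2
(5) = gcd((-5*m + v)*(-4*m + v)*(2*m + v), (-5*m + v)*(-m + v)*(2*m + v)) = -10*m^2 - 3*m*v + v^2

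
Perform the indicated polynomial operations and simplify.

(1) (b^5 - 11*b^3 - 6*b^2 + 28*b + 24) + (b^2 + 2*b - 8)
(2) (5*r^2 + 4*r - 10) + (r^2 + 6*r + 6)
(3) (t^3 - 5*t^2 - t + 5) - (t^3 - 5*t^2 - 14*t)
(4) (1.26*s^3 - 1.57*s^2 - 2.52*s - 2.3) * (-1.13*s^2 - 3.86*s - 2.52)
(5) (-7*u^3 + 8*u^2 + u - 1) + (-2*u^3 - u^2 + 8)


(1) = b^5 - 11*b^3 - 5*b^2 + 30*b + 16
(2) = 6*r^2 + 10*r - 4
(3) = 13*t + 5
(4) = -1.4238*s^5 - 3.0895*s^4 + 5.7326*s^3 + 16.2826*s^2 + 15.2284*s + 5.796
(5) = -9*u^3 + 7*u^2 + u + 7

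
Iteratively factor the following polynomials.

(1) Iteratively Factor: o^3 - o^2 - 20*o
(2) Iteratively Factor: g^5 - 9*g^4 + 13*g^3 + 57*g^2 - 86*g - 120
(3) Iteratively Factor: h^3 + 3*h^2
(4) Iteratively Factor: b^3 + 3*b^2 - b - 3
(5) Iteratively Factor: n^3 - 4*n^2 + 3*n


(1) = (o)*(o^2 - o - 20) = o*(o + 4)*(o - 5)
(2) = (g - 4)*(g^4 - 5*g^3 - 7*g^2 + 29*g + 30) = (g - 4)*(g + 2)*(g^3 - 7*g^2 + 7*g + 15) = (g - 5)*(g - 4)*(g + 2)*(g^2 - 2*g - 3) = (g - 5)*(g - 4)*(g - 3)*(g + 2)*(g + 1)
(3) = (h + 3)*(h^2) = h*(h + 3)*(h)
(4) = (b + 3)*(b^2 - 1) = (b + 1)*(b + 3)*(b - 1)
(5) = (n)*(n^2 - 4*n + 3) = n*(n - 1)*(n - 3)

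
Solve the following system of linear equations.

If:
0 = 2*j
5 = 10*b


Then:
b = 1/2
j = 0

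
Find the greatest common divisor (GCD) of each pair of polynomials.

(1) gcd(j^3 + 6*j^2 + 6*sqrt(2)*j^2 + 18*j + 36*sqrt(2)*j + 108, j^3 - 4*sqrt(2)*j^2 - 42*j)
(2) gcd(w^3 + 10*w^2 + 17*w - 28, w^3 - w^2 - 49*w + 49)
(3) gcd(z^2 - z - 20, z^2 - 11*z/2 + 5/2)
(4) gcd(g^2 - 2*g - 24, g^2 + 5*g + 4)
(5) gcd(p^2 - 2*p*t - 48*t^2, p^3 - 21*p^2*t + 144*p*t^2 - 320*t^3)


(1) = gcd((j + 6)*(j + 3*sqrt(2))^2, j*(j - 7*sqrt(2))*(j + 3*sqrt(2))) = j + 3*sqrt(2)
(2) = w^2 + 6*w - 7
(3) = gcd((z - 5)*(z + 4), (z - 5)*(z - 1/2)) = z - 5
(4) = gcd((g - 6)*(g + 4), (g + 1)*(g + 4)) = g + 4
(5) = gcd((p - 8*t)*(p + 6*t), (p - 8*t)^2*(p - 5*t)) = p - 8*t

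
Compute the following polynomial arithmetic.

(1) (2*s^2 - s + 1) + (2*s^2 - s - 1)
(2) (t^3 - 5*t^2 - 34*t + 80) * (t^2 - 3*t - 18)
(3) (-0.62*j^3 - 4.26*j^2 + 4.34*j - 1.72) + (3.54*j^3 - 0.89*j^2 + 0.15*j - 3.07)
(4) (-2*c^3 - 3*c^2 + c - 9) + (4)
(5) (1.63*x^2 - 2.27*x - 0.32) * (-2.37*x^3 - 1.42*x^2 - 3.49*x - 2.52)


(1) = 4*s^2 - 2*s
(2) = t^5 - 8*t^4 - 37*t^3 + 272*t^2 + 372*t - 1440
(3) = 2.92*j^3 - 5.15*j^2 + 4.49*j - 4.79
(4) = -2*c^3 - 3*c^2 + c - 5
(5) = -3.8631*x^5 + 3.0653*x^4 - 1.7069*x^3 + 4.2691*x^2 + 6.8372*x + 0.8064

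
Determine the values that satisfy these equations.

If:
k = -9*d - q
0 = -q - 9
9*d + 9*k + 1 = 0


Then:
d = 41/36
k = -5/4
q = -9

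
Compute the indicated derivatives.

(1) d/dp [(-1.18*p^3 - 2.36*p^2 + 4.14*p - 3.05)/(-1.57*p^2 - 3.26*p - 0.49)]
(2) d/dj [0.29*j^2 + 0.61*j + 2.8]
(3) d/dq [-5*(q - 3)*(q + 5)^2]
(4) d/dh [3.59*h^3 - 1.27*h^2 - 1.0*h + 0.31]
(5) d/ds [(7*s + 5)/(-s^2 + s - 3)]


(1) = (1.8526*p^4 + 7.6936*p^3 + 15.928*p^2 - 7.2642*p - 11.9716)/(2.4649*p^4 + 10.2364*p^3 + 12.1662*p^2 + 3.1948*p + 0.2401)
(2) = 0.58*j + 0.61
(3) = 5*(1 - 3*q)*(q + 5)
(4) = 10.77*h^2 - 2.54*h - 1.0
(5) = (-7*s^2 + 7*s + (2*s - 1)*(7*s + 5) - 21)/(s^2 - s + 3)^2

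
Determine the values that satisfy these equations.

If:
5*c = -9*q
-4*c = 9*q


Then:
c = 0
q = 0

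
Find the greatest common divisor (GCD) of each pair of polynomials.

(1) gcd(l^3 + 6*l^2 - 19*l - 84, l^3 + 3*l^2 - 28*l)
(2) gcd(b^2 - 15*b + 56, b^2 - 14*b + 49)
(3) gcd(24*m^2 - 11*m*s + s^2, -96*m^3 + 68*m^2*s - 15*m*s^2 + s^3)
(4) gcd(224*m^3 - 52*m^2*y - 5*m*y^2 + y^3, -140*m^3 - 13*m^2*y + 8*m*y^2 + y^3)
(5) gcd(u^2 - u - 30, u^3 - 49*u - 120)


(1) = gcd((l - 4)*(l + 3)*(l + 7), l*(l - 4)*(l + 7)) = l^2 + 3*l - 28
(2) = gcd((b - 8)*(b - 7), (b - 7)^2) = b - 7
(3) = gcd((-8*m + s)*(-3*m + s), (-8*m + s)*(-4*m + s)*(-3*m + s)) = 24*m^2 - 11*m*s + s^2
(4) = gcd((-8*m + y)*(-4*m + y)*(7*m + y), (-4*m + y)*(5*m + y)*(7*m + y)) = -28*m^2 + 3*m*y + y^2
(5) = gcd((u - 6)*(u + 5), (u - 8)*(u + 3)*(u + 5)) = u + 5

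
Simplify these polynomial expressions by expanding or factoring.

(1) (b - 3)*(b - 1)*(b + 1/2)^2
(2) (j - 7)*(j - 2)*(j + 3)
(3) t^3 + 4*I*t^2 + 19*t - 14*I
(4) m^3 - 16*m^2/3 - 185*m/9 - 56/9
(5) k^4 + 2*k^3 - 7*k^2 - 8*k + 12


(1) = b^4 - 3*b^3 - 3*b^2/4 + 2*b + 3/4
(2) = j^3 - 6*j^2 - 13*j + 42
(3) = (t - 2*I)*(t - I)*(t + 7*I)
(4) = (m - 8)*(m + 1/3)*(m + 7/3)
(5) = (k - 2)*(k - 1)*(k + 2)*(k + 3)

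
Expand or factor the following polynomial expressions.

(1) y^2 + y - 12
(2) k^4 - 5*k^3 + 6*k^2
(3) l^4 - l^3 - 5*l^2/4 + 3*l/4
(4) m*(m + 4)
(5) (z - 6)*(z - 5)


(1) = (y - 3)*(y + 4)
(2) = k^2*(k - 3)*(k - 2)
(3) = l*(l - 3/2)*(l - 1/2)*(l + 1)
(4) = m^2 + 4*m
(5) = z^2 - 11*z + 30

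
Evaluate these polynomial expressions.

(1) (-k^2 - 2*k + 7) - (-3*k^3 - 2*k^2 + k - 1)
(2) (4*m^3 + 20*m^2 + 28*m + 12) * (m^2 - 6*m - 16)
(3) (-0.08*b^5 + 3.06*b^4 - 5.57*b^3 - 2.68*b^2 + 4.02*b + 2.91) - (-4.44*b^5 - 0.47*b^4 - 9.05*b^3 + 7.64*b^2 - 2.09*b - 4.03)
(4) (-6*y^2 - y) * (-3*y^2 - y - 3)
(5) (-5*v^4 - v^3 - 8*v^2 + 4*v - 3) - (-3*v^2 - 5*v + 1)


(1) = 3*k^3 + k^2 - 3*k + 8
(2) = 4*m^5 - 4*m^4 - 156*m^3 - 476*m^2 - 520*m - 192
(3) = 4.36*b^5 + 3.53*b^4 + 3.48*b^3 - 10.32*b^2 + 6.11*b + 6.94
(4) = 18*y^4 + 9*y^3 + 19*y^2 + 3*y
(5) = -5*v^4 - v^3 - 5*v^2 + 9*v - 4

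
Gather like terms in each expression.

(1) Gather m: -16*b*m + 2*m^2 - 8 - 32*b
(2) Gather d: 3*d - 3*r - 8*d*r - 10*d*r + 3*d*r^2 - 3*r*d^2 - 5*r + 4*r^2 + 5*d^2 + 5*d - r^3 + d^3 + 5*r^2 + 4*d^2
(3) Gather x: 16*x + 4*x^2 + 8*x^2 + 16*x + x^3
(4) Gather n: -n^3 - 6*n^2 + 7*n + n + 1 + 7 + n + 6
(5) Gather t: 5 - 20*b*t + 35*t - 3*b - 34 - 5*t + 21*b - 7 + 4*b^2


(1) = -16*b*m - 32*b + 2*m^2 - 8
(2) = d^3 + d^2*(9 - 3*r) + d*(3*r^2 - 18*r + 8) - r^3 + 9*r^2 - 8*r
(3) = x^3 + 12*x^2 + 32*x
(4) = -n^3 - 6*n^2 + 9*n + 14
(5) = 4*b^2 + 18*b + t*(30 - 20*b) - 36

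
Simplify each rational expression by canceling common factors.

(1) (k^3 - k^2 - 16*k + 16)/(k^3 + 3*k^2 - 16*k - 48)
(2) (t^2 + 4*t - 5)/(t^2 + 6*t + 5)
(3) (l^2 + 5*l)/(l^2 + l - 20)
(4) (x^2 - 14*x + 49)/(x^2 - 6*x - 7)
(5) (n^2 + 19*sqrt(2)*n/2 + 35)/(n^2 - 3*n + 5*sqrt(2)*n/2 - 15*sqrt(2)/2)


(1) = (k - 1)/(k + 3)
(2) = (t - 1)/(t + 1)
(3) = l/(l - 4)
(4) = (x - 7)/(x + 1)
(5) = (4*n + 28*sqrt(2))/(4*n - 12)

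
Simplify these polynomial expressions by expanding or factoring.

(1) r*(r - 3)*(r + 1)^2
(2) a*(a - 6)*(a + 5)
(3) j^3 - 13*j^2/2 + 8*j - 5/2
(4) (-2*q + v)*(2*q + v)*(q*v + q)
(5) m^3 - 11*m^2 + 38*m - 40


(1) = r^4 - r^3 - 5*r^2 - 3*r
(2) = a^3 - a^2 - 30*a
(3) = (j - 5)*(j - 1)*(j - 1/2)
(4) = -4*q^3*v - 4*q^3 + q*v^3 + q*v^2
(5) = (m - 5)*(m - 4)*(m - 2)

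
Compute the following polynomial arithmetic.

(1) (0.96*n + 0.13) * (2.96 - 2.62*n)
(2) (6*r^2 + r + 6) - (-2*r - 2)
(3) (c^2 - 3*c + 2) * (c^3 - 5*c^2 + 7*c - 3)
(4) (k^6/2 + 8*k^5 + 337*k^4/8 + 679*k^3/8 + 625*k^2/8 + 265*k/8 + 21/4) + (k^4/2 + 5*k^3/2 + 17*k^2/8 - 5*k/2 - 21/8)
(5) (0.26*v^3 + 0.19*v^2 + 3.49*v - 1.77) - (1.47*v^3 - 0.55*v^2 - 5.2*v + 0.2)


(1) = -2.5152*n^2 + 2.501*n + 0.3848
(2) = 6*r^2 + 3*r + 8
(3) = c^5 - 8*c^4 + 24*c^3 - 34*c^2 + 23*c - 6
(4) = k^6/2 + 8*k^5 + 341*k^4/8 + 699*k^3/8 + 321*k^2/4 + 245*k/8 + 21/8
(5) = -1.21*v^3 + 0.74*v^2 + 8.69*v - 1.97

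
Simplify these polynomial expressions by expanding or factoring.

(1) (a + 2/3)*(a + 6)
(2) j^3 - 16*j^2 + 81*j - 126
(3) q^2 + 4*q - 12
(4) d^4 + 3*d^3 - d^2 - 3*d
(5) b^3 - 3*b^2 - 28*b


(1) = a^2 + 20*a/3 + 4
(2) = (j - 7)*(j - 6)*(j - 3)
(3) = (q - 2)*(q + 6)
(4) = d*(d - 1)*(d + 1)*(d + 3)
(5) = b*(b - 7)*(b + 4)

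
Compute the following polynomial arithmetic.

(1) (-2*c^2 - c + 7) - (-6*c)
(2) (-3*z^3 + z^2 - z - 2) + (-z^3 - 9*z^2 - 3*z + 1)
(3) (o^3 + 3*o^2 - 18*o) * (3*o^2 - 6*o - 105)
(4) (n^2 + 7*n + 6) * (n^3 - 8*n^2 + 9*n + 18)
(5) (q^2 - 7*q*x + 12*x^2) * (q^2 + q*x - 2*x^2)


(1) = -2*c^2 + 5*c + 7
(2) = -4*z^3 - 8*z^2 - 4*z - 1
(3) = 3*o^5 + 3*o^4 - 177*o^3 - 207*o^2 + 1890*o
(4) = n^5 - n^4 - 41*n^3 + 33*n^2 + 180*n + 108
(5) = q^4 - 6*q^3*x + 3*q^2*x^2 + 26*q*x^3 - 24*x^4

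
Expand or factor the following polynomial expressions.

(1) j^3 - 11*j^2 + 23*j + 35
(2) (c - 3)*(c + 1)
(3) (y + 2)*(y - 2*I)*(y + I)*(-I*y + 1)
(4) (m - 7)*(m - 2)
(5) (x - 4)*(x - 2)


(1) = (j - 7)*(j - 5)*(j + 1)
(2) = c^2 - 2*c - 3
(3) = -I*y^4 - 2*I*y^3 - 3*I*y^2 + 2*y - 6*I*y + 4
(4) = m^2 - 9*m + 14
(5) = x^2 - 6*x + 8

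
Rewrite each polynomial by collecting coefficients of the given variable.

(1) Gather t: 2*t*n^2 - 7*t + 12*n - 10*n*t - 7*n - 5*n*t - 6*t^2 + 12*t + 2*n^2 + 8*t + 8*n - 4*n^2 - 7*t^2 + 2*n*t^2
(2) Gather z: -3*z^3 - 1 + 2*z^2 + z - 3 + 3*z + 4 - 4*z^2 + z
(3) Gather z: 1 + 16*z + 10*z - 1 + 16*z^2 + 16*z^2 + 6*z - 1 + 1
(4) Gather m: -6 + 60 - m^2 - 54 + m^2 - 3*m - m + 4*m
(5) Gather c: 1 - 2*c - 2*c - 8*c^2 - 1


(1) = -2*n^2 + 13*n + t^2*(2*n - 13) + t*(2*n^2 - 15*n + 13)
(2) = -3*z^3 - 2*z^2 + 5*z
(3) = 32*z^2 + 32*z
(4) = 0
(5) = -8*c^2 - 4*c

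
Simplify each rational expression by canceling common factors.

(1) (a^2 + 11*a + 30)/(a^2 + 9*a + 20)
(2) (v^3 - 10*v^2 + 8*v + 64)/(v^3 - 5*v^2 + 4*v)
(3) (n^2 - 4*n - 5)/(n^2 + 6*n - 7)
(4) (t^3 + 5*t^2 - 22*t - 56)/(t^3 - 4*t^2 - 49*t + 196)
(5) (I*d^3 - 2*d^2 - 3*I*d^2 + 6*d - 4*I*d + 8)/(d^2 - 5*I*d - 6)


(1) = (a + 6)/(a + 4)
(2) = (v^2 - 6*v - 16)/(v^2 - v)
(3) = (n^2 - 4*n - 5)/(n^2 + 6*n - 7)
(4) = (t + 2)/(t - 7)
(5) = (I*d^3 + d^2*(-2 - 3*I) + d*(6 - 4*I) + 8)/(d^2 - 5*I*d - 6)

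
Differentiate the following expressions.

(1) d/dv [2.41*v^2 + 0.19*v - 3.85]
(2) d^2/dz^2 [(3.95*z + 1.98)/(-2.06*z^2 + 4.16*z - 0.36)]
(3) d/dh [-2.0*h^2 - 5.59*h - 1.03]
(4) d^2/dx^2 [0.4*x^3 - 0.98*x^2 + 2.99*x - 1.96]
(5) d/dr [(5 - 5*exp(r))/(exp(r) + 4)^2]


(1) = 4.82*v + 0.19
(2) = (-(3.95*z + 1.98)*(4.12*z - 4.16)*(8.24*z - 8.32) + (48.822*z - 24.7064)*(2.06*z^2 - 4.16*z + 0.36))/(2.06*z^2 - 4.16*z + 0.36)^3
(3) = -4.0*h - 5.59
(4) = 2.4*x - 1.96
(5) = 5*(exp(r) - 6)*exp(r)/(exp(r) + 4)^3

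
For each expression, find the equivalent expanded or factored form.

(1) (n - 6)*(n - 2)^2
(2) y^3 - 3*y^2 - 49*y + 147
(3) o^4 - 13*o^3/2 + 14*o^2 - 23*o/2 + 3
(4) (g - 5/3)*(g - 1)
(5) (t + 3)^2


(1) = n^3 - 10*n^2 + 28*n - 24
(2) = (y - 7)*(y - 3)*(y + 7)
(3) = (o - 3)*(o - 2)*(o - 1)*(o - 1/2)
(4) = g^2 - 8*g/3 + 5/3
(5) = t^2 + 6*t + 9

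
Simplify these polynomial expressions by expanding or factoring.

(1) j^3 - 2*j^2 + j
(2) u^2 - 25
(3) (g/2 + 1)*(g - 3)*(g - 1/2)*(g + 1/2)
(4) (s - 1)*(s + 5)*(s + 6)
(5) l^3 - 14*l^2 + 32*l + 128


(1) = j*(j - 1)^2
(2) = (u - 5)*(u + 5)
(3) = g^4/2 - g^3/2 - 25*g^2/8 + g/8 + 3/4
(4) = s^3 + 10*s^2 + 19*s - 30
(5) = (l - 8)^2*(l + 2)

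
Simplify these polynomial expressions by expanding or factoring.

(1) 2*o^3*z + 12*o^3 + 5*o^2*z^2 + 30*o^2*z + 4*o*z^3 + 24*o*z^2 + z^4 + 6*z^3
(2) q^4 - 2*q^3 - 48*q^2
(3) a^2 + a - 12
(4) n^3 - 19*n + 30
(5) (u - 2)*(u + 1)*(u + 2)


(1) = (o + z)^2*(2*o + z)*(z + 6)
(2) = q^2*(q - 8)*(q + 6)
(3) = (a - 3)*(a + 4)
(4) = (n - 3)*(n - 2)*(n + 5)
(5) = u^3 + u^2 - 4*u - 4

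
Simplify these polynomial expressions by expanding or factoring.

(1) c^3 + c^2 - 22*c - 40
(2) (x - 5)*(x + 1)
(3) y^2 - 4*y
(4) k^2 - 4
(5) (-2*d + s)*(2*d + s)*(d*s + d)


(1) = (c - 5)*(c + 2)*(c + 4)
(2) = x^2 - 4*x - 5
(3) = y*(y - 4)
(4) = (k - 2)*(k + 2)
(5) = -4*d^3*s - 4*d^3 + d*s^3 + d*s^2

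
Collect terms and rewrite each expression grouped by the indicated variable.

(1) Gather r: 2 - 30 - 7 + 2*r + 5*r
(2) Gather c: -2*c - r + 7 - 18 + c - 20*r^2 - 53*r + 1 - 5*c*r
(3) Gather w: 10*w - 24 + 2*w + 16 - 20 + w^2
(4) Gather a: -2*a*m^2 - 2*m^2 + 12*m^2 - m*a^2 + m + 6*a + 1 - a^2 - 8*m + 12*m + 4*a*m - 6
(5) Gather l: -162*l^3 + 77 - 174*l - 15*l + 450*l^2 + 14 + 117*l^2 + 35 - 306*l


(1) = 7*r - 35
(2) = c*(-5*r - 1) - 20*r^2 - 54*r - 10
(3) = w^2 + 12*w - 28
(4) = a^2*(-m - 1) + a*(-2*m^2 + 4*m + 6) + 10*m^2 + 5*m - 5
(5) = -162*l^3 + 567*l^2 - 495*l + 126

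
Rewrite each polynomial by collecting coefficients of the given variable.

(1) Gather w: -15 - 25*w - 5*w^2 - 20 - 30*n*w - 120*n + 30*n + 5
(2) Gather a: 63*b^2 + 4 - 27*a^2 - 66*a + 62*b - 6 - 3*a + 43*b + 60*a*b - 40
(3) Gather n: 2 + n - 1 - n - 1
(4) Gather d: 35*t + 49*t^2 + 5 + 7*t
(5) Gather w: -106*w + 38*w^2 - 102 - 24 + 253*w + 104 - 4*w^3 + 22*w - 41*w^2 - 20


(1) = -90*n - 5*w^2 + w*(-30*n - 25) - 30
(2) = -27*a^2 + a*(60*b - 69) + 63*b^2 + 105*b - 42
(3) = 0
(4) = 49*t^2 + 42*t + 5
(5) = -4*w^3 - 3*w^2 + 169*w - 42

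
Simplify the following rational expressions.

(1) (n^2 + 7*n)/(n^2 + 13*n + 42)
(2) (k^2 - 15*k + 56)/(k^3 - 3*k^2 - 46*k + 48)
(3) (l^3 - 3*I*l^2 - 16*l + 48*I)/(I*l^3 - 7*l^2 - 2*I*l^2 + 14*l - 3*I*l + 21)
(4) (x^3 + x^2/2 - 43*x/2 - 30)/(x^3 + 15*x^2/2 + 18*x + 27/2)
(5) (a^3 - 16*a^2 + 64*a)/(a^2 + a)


(1) = n/(n + 6)
(2) = (k - 7)/(k^2 + 5*k - 6)
(3) = (-I*l^3 - 3*l^2 + 16*I*l + 48)/(l^3 + l^2*(-2 + 7*I) + l*(-3 - 14*I) - 21*I)
(4) = (x^2 - x - 20)/(x^2 + 6*x + 9)
(5) = (a^2 - 16*a + 64)/(a + 1)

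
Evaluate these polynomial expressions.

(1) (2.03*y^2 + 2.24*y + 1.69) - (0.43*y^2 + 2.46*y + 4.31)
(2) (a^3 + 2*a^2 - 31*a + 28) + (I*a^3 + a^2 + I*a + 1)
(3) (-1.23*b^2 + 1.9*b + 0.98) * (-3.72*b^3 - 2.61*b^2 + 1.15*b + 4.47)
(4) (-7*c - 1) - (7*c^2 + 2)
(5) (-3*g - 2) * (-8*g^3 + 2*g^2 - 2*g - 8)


(1) = 1.6*y^2 - 0.22*y - 2.62
(2) = a^3 + I*a^3 + 3*a^2 - 31*a + I*a + 29
(3) = 4.5756*b^5 - 3.8577*b^4 - 10.0191*b^3 - 5.8709*b^2 + 9.62*b + 4.3806
(4) = -7*c^2 - 7*c - 3
(5) = 24*g^4 + 10*g^3 + 2*g^2 + 28*g + 16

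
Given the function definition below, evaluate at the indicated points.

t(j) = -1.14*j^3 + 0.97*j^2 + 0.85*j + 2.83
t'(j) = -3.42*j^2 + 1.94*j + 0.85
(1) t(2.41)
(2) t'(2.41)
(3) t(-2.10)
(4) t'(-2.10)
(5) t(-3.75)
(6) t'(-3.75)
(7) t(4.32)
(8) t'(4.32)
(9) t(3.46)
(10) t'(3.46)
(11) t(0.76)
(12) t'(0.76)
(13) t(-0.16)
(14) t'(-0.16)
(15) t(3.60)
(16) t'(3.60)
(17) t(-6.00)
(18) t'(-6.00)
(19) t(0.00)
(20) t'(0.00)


(1) = -5.44
(2) = -14.34
(3) = 15.88
(4) = -18.31
(5) = 73.40
(6) = -54.52
(7) = -67.30
(8) = -54.59
(9) = -29.84
(10) = -33.38
(11) = 3.54
(12) = 0.35
(13) = 2.72
(14) = 0.45
(15) = -34.73
(16) = -36.49
(17) = 278.89
(18) = -133.91
(19) = 2.83
(20) = 0.85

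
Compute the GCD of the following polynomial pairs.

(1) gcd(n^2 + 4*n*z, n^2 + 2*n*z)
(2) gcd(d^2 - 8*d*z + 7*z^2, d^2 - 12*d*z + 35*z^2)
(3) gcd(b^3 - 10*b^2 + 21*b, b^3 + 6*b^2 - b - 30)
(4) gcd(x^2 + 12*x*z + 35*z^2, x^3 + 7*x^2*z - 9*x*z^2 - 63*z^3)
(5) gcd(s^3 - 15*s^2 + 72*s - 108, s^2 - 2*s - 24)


(1) = n
(2) = -d + 7*z
(3) = 1
(4) = gcd((x + 5*z)*(x + 7*z), (x - 3*z)*(x + 3*z)*(x + 7*z)) = x + 7*z
(5) = s - 6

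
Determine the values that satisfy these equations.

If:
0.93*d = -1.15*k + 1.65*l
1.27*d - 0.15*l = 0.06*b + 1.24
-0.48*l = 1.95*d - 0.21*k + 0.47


Then:
b = -4.28429321519403*l - 25.3596617168485
d = -0.0842973172532611*l - 0.221716301583395
k = 1.50295348264829*l + 0.179301009106571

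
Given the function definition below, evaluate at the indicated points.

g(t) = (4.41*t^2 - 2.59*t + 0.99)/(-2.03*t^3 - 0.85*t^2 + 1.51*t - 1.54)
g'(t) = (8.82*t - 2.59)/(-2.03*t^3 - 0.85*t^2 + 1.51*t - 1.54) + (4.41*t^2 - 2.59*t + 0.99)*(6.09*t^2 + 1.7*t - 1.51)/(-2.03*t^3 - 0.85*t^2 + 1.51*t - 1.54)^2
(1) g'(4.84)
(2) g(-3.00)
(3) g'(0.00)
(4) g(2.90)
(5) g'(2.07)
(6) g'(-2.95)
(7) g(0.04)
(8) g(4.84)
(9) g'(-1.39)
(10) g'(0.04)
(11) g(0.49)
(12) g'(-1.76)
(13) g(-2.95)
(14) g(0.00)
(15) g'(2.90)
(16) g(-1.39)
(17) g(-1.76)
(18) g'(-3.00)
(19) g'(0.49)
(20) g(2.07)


(1) = 0.07
(2) = 1.18
(3) = 1.05
(4) = -0.57
(5) = 0.23
(6) = 0.72
(7) = -0.60
(8) = -0.38
(9) = 3467.85
(10) = 0.93
(11) = -0.63
(12) = 11.10
(13) = 1.21
(14) = -0.64
(15) = 0.15
(16) = 76.84
(17) = 4.53
(18) = 0.68
(19) = -1.00
(20) = -0.72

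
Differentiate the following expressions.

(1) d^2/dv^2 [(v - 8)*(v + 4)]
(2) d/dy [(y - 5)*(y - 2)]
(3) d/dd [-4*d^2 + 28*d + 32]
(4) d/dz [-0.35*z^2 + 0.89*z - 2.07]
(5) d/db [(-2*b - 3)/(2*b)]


(1) = 2
(2) = 2*y - 7
(3) = 28 - 8*d
(4) = 0.89 - 0.7*z
(5) = 3/(2*b^2)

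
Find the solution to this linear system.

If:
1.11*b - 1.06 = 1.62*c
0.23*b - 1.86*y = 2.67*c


Then:
b = 1.09227741113813 - 1.16290378603682*y
c = 0.094091312569951 - 0.79680444598819*y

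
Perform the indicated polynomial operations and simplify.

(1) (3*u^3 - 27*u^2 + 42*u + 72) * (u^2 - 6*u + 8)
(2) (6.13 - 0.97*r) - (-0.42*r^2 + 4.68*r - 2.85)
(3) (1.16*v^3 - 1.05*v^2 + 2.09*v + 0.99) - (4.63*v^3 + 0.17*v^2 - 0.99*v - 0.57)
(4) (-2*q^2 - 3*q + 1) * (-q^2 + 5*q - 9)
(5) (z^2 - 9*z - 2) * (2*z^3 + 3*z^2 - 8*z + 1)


(1) = 3*u^5 - 45*u^4 + 228*u^3 - 396*u^2 - 96*u + 576
(2) = 0.42*r^2 - 5.65*r + 8.98
(3) = -3.47*v^3 - 1.22*v^2 + 3.08*v + 1.56
(4) = 2*q^4 - 7*q^3 + 2*q^2 + 32*q - 9
(5) = 2*z^5 - 15*z^4 - 39*z^3 + 67*z^2 + 7*z - 2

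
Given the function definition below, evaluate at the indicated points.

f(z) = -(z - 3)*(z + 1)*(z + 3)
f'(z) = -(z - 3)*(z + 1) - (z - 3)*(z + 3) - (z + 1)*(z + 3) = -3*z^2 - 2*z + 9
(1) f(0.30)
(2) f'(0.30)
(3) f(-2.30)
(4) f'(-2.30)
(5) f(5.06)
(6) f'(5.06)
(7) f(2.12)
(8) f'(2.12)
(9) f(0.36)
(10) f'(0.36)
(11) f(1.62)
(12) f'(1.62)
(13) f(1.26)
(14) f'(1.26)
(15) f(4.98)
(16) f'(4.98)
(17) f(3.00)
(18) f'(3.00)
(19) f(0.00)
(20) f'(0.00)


(1) = 11.58
(2) = 8.13
(3) = -4.82
(4) = -2.27
(5) = -100.62
(6) = -77.93
(7) = 14.06
(8) = -8.72
(9) = 12.06
(10) = 7.89
(11) = 16.70
(12) = -2.11
(13) = 16.75
(14) = 1.72
(15) = -94.49
(16) = -75.36
(17) = 0.00
(18) = -24.00
(19) = 9.00
(20) = 9.00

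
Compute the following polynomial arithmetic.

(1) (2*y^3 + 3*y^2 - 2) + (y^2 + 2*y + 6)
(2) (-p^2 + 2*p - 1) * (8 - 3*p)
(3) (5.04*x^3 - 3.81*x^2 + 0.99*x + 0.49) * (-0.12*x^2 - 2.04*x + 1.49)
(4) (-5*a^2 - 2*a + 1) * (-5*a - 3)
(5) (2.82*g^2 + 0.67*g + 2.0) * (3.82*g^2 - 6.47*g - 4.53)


(1) = 2*y^3 + 4*y^2 + 2*y + 4
(2) = 3*p^3 - 14*p^2 + 19*p - 8
(3) = -0.6048*x^5 - 9.8244*x^4 + 15.1632*x^3 - 7.7553*x^2 + 0.4755*x + 0.7301
(4) = 25*a^3 + 25*a^2 + a - 3
(5) = 10.7724*g^4 - 15.686*g^3 - 9.4695*g^2 - 15.9751*g - 9.06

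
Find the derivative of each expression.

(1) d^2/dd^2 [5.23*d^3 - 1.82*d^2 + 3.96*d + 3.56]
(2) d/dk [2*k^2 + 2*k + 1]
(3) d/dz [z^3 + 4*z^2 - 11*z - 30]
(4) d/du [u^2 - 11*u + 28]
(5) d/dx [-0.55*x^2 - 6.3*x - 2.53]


(1) = 31.38*d - 3.64
(2) = 4*k + 2
(3) = 3*z^2 + 8*z - 11
(4) = 2*u - 11
(5) = -1.1*x - 6.3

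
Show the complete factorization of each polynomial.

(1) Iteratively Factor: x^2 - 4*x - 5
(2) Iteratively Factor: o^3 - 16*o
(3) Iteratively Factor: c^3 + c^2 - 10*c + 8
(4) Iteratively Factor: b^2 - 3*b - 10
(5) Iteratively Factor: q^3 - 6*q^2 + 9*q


(1) = (x - 5)*(x + 1)
(2) = (o)*(o^2 - 16) = o*(o - 4)*(o + 4)
(3) = (c - 1)*(c^2 + 2*c - 8) = (c - 2)*(c - 1)*(c + 4)
(4) = (b + 2)*(b - 5)
(5) = (q)*(q^2 - 6*q + 9) = q*(q - 3)*(q - 3)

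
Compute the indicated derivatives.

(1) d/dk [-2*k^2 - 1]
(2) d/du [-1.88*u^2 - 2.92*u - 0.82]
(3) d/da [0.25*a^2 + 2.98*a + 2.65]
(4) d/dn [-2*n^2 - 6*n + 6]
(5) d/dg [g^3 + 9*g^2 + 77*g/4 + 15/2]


(1) = -4*k
(2) = -3.76*u - 2.92
(3) = 0.5*a + 2.98
(4) = -4*n - 6
(5) = 3*g^2 + 18*g + 77/4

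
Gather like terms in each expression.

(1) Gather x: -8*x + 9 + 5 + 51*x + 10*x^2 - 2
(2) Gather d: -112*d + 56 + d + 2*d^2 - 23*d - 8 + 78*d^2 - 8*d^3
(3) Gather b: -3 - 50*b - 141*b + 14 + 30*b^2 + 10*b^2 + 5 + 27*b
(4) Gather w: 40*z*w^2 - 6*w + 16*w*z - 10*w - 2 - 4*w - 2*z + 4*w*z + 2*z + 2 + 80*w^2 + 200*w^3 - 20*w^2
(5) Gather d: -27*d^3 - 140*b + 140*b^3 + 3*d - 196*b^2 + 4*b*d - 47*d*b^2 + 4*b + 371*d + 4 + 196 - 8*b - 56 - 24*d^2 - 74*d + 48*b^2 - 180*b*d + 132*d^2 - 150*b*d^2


(1) = 10*x^2 + 43*x + 12
(2) = -8*d^3 + 80*d^2 - 134*d + 48
(3) = 40*b^2 - 164*b + 16
(4) = 200*w^3 + w^2*(40*z + 60) + w*(20*z - 20)
(5) = 140*b^3 - 148*b^2 - 144*b - 27*d^3 + d^2*(108 - 150*b) + d*(-47*b^2 - 176*b + 300) + 144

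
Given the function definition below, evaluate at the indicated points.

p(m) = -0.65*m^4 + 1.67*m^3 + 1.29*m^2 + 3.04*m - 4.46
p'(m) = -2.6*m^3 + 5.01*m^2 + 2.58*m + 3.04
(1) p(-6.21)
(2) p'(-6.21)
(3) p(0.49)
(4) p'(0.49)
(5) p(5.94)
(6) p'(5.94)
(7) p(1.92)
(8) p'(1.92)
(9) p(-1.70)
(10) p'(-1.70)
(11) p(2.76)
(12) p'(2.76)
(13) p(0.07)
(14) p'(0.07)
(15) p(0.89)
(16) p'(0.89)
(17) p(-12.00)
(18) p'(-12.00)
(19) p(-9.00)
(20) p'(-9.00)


(1) = -1340.20
(2) = 802.88
(3) = -2.50
(4) = 5.20
(5) = -400.09
(6) = -349.78
(7) = 9.12
(8) = 8.06
(9) = -19.53
(10) = 25.91
(11) = 11.15
(12) = -6.34
(13) = -4.24
(14) = 3.24
(15) = 0.04
(16) = 7.47
(17) = -16219.34
(18) = 5186.32
(19) = -5409.41
(20) = 2281.03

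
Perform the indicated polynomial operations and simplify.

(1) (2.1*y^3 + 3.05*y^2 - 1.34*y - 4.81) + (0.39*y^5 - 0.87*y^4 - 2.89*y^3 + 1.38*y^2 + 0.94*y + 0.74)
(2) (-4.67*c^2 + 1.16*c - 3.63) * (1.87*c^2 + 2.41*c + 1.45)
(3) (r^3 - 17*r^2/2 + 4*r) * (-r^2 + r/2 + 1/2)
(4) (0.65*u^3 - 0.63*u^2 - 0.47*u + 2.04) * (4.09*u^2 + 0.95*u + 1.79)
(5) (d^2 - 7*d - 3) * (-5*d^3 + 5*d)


(1) = 0.39*y^5 - 0.87*y^4 - 0.79*y^3 + 4.43*y^2 - 0.4*y - 4.07
(2) = -8.7329*c^4 - 9.0855*c^3 - 10.764*c^2 - 7.0663*c - 5.2635
(3) = -r^5 + 9*r^4 - 31*r^3/4 - 9*r^2/4 + 2*r
(4) = 2.6585*u^5 - 1.9592*u^4 - 1.3573*u^3 + 6.7694*u^2 + 1.0967*u + 3.6516
(5) = -5*d^5 + 35*d^4 + 20*d^3 - 35*d^2 - 15*d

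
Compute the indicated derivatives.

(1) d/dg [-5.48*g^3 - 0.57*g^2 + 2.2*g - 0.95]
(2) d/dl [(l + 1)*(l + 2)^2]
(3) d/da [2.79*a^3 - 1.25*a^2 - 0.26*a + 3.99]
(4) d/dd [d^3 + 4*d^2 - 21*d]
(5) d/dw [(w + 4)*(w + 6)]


(1) = -16.44*g^2 - 1.14*g + 2.2
(2) = (l + 2)*(3*l + 4)
(3) = 8.37*a^2 - 2.5*a - 0.26
(4) = 3*d^2 + 8*d - 21
(5) = 2*w + 10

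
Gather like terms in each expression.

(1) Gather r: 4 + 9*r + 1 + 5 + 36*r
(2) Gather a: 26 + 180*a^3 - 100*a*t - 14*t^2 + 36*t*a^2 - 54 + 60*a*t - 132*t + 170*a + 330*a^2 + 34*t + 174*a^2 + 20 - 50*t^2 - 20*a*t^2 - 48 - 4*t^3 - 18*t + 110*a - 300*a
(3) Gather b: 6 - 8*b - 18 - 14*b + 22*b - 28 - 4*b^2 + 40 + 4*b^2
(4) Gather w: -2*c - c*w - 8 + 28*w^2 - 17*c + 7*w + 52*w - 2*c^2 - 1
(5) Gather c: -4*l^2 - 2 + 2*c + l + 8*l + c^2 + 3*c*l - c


(1) = 45*r + 10
(2) = 180*a^3 + a^2*(36*t + 504) + a*(-20*t^2 - 40*t - 20) - 4*t^3 - 64*t^2 - 116*t - 56
(3) = 0
(4) = -2*c^2 - 19*c + 28*w^2 + w*(59 - c) - 9
(5) = c^2 + c*(3*l + 1) - 4*l^2 + 9*l - 2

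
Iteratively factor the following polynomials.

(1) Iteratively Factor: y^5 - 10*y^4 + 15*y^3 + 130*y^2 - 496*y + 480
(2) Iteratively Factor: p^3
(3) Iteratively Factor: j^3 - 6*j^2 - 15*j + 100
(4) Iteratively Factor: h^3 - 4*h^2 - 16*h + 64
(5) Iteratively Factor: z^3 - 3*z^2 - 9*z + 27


(1) = (y + 4)*(y^4 - 14*y^3 + 71*y^2 - 154*y + 120) = (y - 3)*(y + 4)*(y^3 - 11*y^2 + 38*y - 40) = (y - 5)*(y - 3)*(y + 4)*(y^2 - 6*y + 8) = (y - 5)*(y - 4)*(y - 3)*(y + 4)*(y - 2)
(2) = (p)*(p^2) = p^2*(p)
(3) = (j - 5)*(j^2 - j - 20) = (j - 5)^2*(j + 4)
(4) = (h - 4)*(h^2 - 16) = (h - 4)^2*(h + 4)
(5) = (z - 3)*(z^2 - 9) = (z - 3)*(z + 3)*(z - 3)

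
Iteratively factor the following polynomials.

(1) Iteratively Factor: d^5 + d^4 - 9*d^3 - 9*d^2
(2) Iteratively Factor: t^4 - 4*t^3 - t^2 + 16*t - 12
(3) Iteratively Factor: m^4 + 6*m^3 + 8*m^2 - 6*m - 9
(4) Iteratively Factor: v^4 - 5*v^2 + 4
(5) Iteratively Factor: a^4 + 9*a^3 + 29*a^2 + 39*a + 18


(1) = (d + 1)*(d^4 - 9*d^2) = (d - 3)*(d + 1)*(d^3 + 3*d^2) = d*(d - 3)*(d + 1)*(d^2 + 3*d) = d^2*(d - 3)*(d + 1)*(d + 3)
(2) = (t - 2)*(t^3 - 2*t^2 - 5*t + 6) = (t - 2)*(t - 1)*(t^2 - t - 6) = (t - 2)*(t - 1)*(t + 2)*(t - 3)
(3) = (m + 1)*(m^3 + 5*m^2 + 3*m - 9) = (m - 1)*(m + 1)*(m^2 + 6*m + 9) = (m - 1)*(m + 1)*(m + 3)*(m + 3)
(4) = (v + 1)*(v^3 - v^2 - 4*v + 4) = (v + 1)*(v + 2)*(v^2 - 3*v + 2) = (v - 2)*(v + 1)*(v + 2)*(v - 1)
(5) = (a + 3)*(a^3 + 6*a^2 + 11*a + 6) = (a + 3)^2*(a^2 + 3*a + 2) = (a + 2)*(a + 3)^2*(a + 1)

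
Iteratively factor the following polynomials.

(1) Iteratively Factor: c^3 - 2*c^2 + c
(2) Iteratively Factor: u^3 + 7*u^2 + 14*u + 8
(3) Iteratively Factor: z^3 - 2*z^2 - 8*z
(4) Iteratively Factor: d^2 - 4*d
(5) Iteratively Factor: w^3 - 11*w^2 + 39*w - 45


(1) = (c - 1)*(c^2 - c) = c*(c - 1)*(c - 1)
(2) = (u + 1)*(u^2 + 6*u + 8) = (u + 1)*(u + 4)*(u + 2)
(3) = (z - 4)*(z^2 + 2*z) = (z - 4)*(z + 2)*(z)
(4) = (d)*(d - 4)
(5) = (w - 3)*(w^2 - 8*w + 15) = (w - 3)^2*(w - 5)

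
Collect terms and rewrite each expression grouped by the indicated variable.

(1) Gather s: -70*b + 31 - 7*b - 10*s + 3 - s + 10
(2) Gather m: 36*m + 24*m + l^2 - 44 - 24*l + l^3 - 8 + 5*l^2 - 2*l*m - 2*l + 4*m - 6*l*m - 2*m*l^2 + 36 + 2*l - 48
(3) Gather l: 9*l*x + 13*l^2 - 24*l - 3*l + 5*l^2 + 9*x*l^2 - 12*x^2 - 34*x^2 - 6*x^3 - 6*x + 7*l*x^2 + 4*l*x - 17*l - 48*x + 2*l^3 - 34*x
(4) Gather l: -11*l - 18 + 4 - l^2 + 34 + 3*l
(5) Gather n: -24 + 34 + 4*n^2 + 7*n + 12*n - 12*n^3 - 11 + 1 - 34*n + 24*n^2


(1) = -77*b - 11*s + 44
(2) = l^3 + 6*l^2 - 24*l + m*(-2*l^2 - 8*l + 64) - 64
(3) = 2*l^3 + l^2*(9*x + 18) + l*(7*x^2 + 13*x - 44) - 6*x^3 - 46*x^2 - 88*x
(4) = -l^2 - 8*l + 20
(5) = -12*n^3 + 28*n^2 - 15*n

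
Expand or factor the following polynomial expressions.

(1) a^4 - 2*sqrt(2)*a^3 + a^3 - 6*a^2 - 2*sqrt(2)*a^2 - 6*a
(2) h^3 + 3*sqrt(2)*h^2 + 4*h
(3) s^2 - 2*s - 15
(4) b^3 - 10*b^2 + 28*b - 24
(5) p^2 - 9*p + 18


(1) = a*(a + 1)*(a - 3*sqrt(2))*(a + sqrt(2))
(2) = h*(h + sqrt(2))*(h + 2*sqrt(2))
(3) = (s - 5)*(s + 3)
(4) = (b - 6)*(b - 2)^2
(5) = (p - 6)*(p - 3)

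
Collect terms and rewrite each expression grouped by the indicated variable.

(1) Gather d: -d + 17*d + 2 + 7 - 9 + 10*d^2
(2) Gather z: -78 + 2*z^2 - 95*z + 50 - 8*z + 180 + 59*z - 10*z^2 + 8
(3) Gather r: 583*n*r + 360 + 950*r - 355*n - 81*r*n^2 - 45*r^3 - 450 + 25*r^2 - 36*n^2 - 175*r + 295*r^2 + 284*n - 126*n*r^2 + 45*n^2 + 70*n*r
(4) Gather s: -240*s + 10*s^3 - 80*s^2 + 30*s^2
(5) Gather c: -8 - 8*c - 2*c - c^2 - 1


(1) = 10*d^2 + 16*d
(2) = -8*z^2 - 44*z + 160
(3) = 9*n^2 - 71*n - 45*r^3 + r^2*(320 - 126*n) + r*(-81*n^2 + 653*n + 775) - 90
(4) = 10*s^3 - 50*s^2 - 240*s
(5) = -c^2 - 10*c - 9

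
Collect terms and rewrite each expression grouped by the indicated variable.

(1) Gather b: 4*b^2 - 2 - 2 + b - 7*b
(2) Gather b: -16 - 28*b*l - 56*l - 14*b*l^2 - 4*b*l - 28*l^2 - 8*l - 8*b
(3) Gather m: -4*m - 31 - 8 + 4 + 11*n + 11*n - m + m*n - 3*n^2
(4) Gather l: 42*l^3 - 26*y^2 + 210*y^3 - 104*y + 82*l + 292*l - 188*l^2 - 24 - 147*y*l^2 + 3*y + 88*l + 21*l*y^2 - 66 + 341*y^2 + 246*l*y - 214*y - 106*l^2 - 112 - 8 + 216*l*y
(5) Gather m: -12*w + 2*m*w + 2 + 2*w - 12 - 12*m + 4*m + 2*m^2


(1) = 4*b^2 - 6*b - 4
(2) = b*(-14*l^2 - 32*l - 8) - 28*l^2 - 64*l - 16
(3) = m*(n - 5) - 3*n^2 + 22*n - 35
(4) = 42*l^3 + l^2*(-147*y - 294) + l*(21*y^2 + 462*y + 462) + 210*y^3 + 315*y^2 - 315*y - 210
(5) = 2*m^2 + m*(2*w - 8) - 10*w - 10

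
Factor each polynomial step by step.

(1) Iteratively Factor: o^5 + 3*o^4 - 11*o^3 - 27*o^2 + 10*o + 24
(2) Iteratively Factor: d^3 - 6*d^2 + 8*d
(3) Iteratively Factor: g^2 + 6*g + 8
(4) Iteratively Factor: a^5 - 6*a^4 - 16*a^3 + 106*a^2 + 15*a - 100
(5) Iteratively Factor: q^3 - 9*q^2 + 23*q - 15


(1) = (o - 3)*(o^4 + 6*o^3 + 7*o^2 - 6*o - 8) = (o - 3)*(o + 2)*(o^3 + 4*o^2 - o - 4) = (o - 3)*(o - 1)*(o + 2)*(o^2 + 5*o + 4) = (o - 3)*(o - 1)*(o + 2)*(o + 4)*(o + 1)
(2) = (d - 2)*(d^2 - 4*d) = d*(d - 2)*(d - 4)
(3) = (g + 2)*(g + 4)
(4) = (a + 1)*(a^4 - 7*a^3 - 9*a^2 + 115*a - 100) = (a - 5)*(a + 1)*(a^3 - 2*a^2 - 19*a + 20) = (a - 5)^2*(a + 1)*(a^2 + 3*a - 4) = (a - 5)^2*(a + 1)*(a + 4)*(a - 1)
(5) = (q - 5)*(q^2 - 4*q + 3) = (q - 5)*(q - 3)*(q - 1)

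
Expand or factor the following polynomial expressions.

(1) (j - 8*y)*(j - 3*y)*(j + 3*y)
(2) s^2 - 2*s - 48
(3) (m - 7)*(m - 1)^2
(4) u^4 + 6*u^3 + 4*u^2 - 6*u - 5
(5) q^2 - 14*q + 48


(1) = j^3 - 8*j^2*y - 9*j*y^2 + 72*y^3
(2) = (s - 8)*(s + 6)
(3) = m^3 - 9*m^2 + 15*m - 7
(4) = (u + 1)*(u + 5)*(-I*u - I)*(I*u - I)
(5) = (q - 8)*(q - 6)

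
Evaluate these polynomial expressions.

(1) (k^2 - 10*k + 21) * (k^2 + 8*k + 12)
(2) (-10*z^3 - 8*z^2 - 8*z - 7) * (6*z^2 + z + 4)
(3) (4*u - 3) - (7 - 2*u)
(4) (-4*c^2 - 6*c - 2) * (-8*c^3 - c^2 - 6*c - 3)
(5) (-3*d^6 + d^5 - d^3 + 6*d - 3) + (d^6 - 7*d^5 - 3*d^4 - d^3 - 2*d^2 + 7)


(1) = k^4 - 2*k^3 - 47*k^2 + 48*k + 252
(2) = -60*z^5 - 58*z^4 - 96*z^3 - 82*z^2 - 39*z - 28
(3) = 6*u - 10
(4) = 32*c^5 + 52*c^4 + 46*c^3 + 50*c^2 + 30*c + 6
(5) = -2*d^6 - 6*d^5 - 3*d^4 - 2*d^3 - 2*d^2 + 6*d + 4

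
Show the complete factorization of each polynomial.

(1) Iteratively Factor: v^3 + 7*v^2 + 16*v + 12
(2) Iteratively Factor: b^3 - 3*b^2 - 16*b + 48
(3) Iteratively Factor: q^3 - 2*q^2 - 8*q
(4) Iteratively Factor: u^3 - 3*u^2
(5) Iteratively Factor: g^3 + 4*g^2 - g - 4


(1) = (v + 3)*(v^2 + 4*v + 4) = (v + 2)*(v + 3)*(v + 2)
(2) = (b + 4)*(b^2 - 7*b + 12) = (b - 3)*(b + 4)*(b - 4)
(3) = (q + 2)*(q^2 - 4*q) = (q - 4)*(q + 2)*(q)
(4) = (u)*(u^2 - 3*u) = u^2*(u - 3)
(5) = (g + 1)*(g^2 + 3*g - 4) = (g - 1)*(g + 1)*(g + 4)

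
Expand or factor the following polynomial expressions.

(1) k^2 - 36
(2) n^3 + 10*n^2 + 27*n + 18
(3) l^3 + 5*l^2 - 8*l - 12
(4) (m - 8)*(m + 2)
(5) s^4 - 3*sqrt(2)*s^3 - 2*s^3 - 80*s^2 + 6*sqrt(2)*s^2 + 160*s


(1) = (k - 6)*(k + 6)
(2) = (n + 1)*(n + 3)*(n + 6)
(3) = (l - 2)*(l + 1)*(l + 6)
(4) = m^2 - 6*m - 16
(5) = s*(s - 2)*(s - 8*sqrt(2))*(s + 5*sqrt(2))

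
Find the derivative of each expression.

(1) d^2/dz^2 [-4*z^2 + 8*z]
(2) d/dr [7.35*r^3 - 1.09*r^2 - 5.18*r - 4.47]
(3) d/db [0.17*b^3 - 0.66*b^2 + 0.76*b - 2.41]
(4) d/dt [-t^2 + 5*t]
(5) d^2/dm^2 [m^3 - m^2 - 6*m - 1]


(1) = -8
(2) = 22.05*r^2 - 2.18*r - 5.18
(3) = 0.51*b^2 - 1.32*b + 0.76
(4) = 5 - 2*t
(5) = 6*m - 2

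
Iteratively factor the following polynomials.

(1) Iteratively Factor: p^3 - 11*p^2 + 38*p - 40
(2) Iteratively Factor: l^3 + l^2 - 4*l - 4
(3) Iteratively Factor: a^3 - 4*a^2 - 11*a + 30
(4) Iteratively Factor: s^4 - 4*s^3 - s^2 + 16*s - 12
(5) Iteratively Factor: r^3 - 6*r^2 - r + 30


(1) = (p - 5)*(p^2 - 6*p + 8) = (p - 5)*(p - 4)*(p - 2)
(2) = (l + 1)*(l^2 - 4) = (l + 1)*(l + 2)*(l - 2)
(3) = (a - 5)*(a^2 + a - 6) = (a - 5)*(a - 2)*(a + 3)
(4) = (s - 2)*(s^3 - 2*s^2 - 5*s + 6) = (s - 2)*(s - 1)*(s^2 - s - 6) = (s - 2)*(s - 1)*(s + 2)*(s - 3)
(5) = (r + 2)*(r^2 - 8*r + 15) = (r - 5)*(r + 2)*(r - 3)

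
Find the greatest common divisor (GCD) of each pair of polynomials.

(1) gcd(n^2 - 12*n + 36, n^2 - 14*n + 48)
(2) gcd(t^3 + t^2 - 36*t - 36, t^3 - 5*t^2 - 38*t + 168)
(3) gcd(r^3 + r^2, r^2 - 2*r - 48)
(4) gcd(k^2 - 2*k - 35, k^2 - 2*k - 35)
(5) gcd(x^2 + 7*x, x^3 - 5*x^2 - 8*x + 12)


(1) = n - 6
(2) = gcd((t - 6)*(t + 1)*(t + 6), (t - 7)*(t - 4)*(t + 6)) = t + 6
(3) = gcd(r^2*(r + 1), (r - 8)*(r + 6)) = 1
(4) = k^2 - 2*k - 35
(5) = 1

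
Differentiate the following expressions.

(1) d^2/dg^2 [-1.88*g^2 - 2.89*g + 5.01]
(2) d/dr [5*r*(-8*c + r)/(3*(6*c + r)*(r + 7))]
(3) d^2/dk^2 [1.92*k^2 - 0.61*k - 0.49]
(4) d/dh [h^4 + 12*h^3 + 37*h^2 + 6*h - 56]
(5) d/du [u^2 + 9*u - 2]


(1) = -3.76000000000000
(2) = 5*(r*(6*c + r)*(8*c - r) + r*(8*c - r)*(r + 7) + 2*(-4*c + r)*(6*c + r)*(r + 7))/(3*(6*c + r)^2*(r + 7)^2)
(3) = 3.84000000000000
(4) = 4*h^3 + 36*h^2 + 74*h + 6
(5) = 2*u + 9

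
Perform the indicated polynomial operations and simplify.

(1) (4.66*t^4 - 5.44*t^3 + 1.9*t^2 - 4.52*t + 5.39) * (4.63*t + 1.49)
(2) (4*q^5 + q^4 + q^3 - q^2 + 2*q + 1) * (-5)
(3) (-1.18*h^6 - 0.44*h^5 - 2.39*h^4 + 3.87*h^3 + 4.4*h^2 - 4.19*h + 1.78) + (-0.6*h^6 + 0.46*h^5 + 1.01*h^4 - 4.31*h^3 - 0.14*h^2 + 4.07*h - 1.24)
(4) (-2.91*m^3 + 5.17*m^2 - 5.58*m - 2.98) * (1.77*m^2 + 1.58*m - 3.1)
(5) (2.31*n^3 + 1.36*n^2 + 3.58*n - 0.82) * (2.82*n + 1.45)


(1) = 21.5758*t^5 - 18.2438*t^4 + 0.6914*t^3 - 18.0966*t^2 + 18.2209*t + 8.0311
(2) = -20*q^5 - 5*q^4 - 5*q^3 + 5*q^2 - 10*q - 5
(3) = -1.78*h^6 + 0.02*h^5 - 1.38*h^4 - 0.44*h^3 + 4.26*h^2 - 0.12*h + 0.54
(4) = -5.1507*m^5 + 4.5531*m^4 + 7.313*m^3 - 30.118*m^2 + 12.5896*m + 9.238
(5) = 6.5142*n^4 + 7.1847*n^3 + 12.0676*n^2 + 2.8786*n - 1.189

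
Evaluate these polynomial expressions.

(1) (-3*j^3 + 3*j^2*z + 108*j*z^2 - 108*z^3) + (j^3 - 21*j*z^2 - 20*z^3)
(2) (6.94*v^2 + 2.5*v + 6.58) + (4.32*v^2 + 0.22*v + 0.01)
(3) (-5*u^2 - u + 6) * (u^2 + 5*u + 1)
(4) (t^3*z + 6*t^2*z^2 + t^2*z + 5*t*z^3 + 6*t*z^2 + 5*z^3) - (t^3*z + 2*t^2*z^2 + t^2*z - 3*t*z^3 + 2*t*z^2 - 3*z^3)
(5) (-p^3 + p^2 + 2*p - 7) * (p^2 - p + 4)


(1) = -2*j^3 + 3*j^2*z + 87*j*z^2 - 128*z^3
(2) = 11.26*v^2 + 2.72*v + 6.59
(3) = -5*u^4 - 26*u^3 - 4*u^2 + 29*u + 6
(4) = 4*t^2*z^2 + 8*t*z^3 + 4*t*z^2 + 8*z^3
(5) = -p^5 + 2*p^4 - 3*p^3 - 5*p^2 + 15*p - 28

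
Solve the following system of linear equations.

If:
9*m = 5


Then:
m = 5/9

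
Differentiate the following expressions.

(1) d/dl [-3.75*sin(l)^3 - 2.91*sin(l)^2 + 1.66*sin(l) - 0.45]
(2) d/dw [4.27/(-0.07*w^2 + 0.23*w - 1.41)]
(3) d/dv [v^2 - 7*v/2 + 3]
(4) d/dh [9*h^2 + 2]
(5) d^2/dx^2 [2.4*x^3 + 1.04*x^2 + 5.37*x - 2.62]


(1) = (-11.25*sin(l)^2 - 5.82*sin(l) + 1.66)*cos(l)
(2) = (0.5978*w - 0.9821)/(0.07*w^2 - 0.23*w + 1.41)^2
(3) = 2*v - 7/2
(4) = 18*h
(5) = 14.4*x + 2.08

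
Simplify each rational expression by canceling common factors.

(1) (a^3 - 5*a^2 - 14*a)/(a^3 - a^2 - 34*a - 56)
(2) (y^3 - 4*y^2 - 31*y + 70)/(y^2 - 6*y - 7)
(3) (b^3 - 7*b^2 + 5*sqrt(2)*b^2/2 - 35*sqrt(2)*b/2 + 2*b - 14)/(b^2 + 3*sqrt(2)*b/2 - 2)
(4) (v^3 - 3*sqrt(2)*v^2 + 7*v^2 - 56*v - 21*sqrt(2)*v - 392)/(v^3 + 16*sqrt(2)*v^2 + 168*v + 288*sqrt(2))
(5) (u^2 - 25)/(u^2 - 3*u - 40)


(1) = a/(a + 4)
(2) = (y^2 + 3*y - 10)/(y + 1)
(3) = (4*b^2 + b*(-28 + 2*sqrt(2)) - 14*sqrt(2))/(4*b - 2*sqrt(2))
(4) = (v^2 + v*(7 - 7*sqrt(2)) - 49*sqrt(2))/(v^2 + 12*sqrt(2)*v + 72)
(5) = (u - 5)/(u - 8)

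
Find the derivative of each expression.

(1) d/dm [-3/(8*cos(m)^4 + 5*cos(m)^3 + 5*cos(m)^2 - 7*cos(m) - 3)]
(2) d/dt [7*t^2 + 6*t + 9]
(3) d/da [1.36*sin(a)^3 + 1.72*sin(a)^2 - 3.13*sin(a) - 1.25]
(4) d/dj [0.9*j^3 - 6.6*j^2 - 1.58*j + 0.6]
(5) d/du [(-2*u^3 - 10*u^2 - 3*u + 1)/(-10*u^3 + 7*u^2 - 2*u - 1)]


(1) = 3*(-32*cos(m)^3 - 15*cos(m)^2 - 10*cos(m) + 7)*sin(m)/(8*cos(m)^4 + 5*cos(m)^3 + 5*cos(m)^2 - 7*cos(m) - 3)^2
(2) = 14*t + 6
(3) = (4.08*sin(a)^2 + 3.44*sin(a) - 3.13)*cos(a)
(4) = 2.7*j^2 - 13.2*j - 1.58
(5) = (-114*u^4 - 52*u^3 + 77*u^2 + 6*u + 5)/(100*u^6 - 140*u^5 + 89*u^4 - 8*u^3 - 10*u^2 + 4*u + 1)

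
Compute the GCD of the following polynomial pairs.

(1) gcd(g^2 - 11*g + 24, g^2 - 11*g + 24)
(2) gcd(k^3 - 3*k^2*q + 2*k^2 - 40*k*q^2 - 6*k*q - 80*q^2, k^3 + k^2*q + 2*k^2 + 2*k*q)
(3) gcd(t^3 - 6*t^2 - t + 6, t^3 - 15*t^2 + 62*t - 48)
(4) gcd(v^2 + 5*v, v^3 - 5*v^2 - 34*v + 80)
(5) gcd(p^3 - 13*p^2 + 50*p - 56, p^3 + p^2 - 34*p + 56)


(1) = g^2 - 11*g + 24
(2) = gcd((k + 2)*(k - 8*q)*(k + 5*q), k*(k + 2)*(k + q)) = k + 2
(3) = gcd((t - 6)*(t - 1)*(t + 1), (t - 8)*(t - 6)*(t - 1)) = t^2 - 7*t + 6
(4) = v + 5
(5) = gcd((p - 7)*(p - 4)*(p - 2), (p - 4)*(p - 2)*(p + 7)) = p^2 - 6*p + 8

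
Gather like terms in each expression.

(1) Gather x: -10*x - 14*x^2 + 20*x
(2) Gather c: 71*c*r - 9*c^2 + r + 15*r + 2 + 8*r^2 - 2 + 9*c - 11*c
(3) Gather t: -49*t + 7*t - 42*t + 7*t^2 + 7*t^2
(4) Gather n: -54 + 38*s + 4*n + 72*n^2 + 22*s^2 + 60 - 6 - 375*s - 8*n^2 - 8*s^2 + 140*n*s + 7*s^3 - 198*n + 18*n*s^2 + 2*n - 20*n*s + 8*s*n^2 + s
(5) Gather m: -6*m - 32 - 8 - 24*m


(1) = -14*x^2 + 10*x
(2) = -9*c^2 + c*(71*r - 2) + 8*r^2 + 16*r
(3) = 14*t^2 - 84*t
(4) = n^2*(8*s + 64) + n*(18*s^2 + 120*s - 192) + 7*s^3 + 14*s^2 - 336*s
(5) = -30*m - 40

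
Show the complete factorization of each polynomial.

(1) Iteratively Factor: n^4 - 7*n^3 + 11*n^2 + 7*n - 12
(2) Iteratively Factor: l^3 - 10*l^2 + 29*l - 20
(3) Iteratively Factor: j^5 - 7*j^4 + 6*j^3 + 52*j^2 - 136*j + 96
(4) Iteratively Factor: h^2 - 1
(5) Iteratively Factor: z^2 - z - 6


(1) = (n - 1)*(n^3 - 6*n^2 + 5*n + 12) = (n - 4)*(n - 1)*(n^2 - 2*n - 3) = (n - 4)*(n - 3)*(n - 1)*(n + 1)
(2) = (l - 1)*(l^2 - 9*l + 20) = (l - 4)*(l - 1)*(l - 5)
(3) = (j + 3)*(j^4 - 10*j^3 + 36*j^2 - 56*j + 32) = (j - 4)*(j + 3)*(j^3 - 6*j^2 + 12*j - 8) = (j - 4)*(j - 2)*(j + 3)*(j^2 - 4*j + 4) = (j - 4)*(j - 2)^2*(j + 3)*(j - 2)
(4) = (h - 1)*(h + 1)
(5) = (z - 3)*(z + 2)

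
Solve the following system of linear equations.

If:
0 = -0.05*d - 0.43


Then:
d = -8.60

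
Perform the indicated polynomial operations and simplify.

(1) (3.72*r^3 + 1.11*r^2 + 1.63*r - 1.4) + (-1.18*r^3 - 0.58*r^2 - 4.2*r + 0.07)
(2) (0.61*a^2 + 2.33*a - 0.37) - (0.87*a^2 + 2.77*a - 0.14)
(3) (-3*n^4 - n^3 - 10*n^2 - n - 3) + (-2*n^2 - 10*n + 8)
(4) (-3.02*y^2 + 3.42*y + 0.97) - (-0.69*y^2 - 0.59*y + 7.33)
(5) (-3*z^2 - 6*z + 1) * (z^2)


(1) = 2.54*r^3 + 0.53*r^2 - 2.57*r - 1.33
(2) = -0.26*a^2 - 0.44*a - 0.23
(3) = -3*n^4 - n^3 - 12*n^2 - 11*n + 5
(4) = -2.33*y^2 + 4.01*y - 6.36
(5) = -3*z^4 - 6*z^3 + z^2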